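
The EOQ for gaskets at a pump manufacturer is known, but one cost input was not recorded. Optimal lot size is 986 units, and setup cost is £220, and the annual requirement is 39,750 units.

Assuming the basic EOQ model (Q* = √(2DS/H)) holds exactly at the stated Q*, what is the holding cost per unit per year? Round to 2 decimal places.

£17.99

EOQ relation: Q² = 2DS/H, so rearrange for the unknown.
H = 2DS / Q² = 2 × 39,750 × 220 / 986² = 17.9902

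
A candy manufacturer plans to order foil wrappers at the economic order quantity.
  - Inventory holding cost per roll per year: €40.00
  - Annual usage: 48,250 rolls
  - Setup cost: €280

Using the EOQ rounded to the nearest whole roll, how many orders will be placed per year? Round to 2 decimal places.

Q* = √(2·D·S / H) = √(2·48,250·280 / 40) = √675,500.0 ≈ 821.89 → Q = 822
Orders per year = D/Q = 48,250 / 822 = 58.698

58.70 orders per year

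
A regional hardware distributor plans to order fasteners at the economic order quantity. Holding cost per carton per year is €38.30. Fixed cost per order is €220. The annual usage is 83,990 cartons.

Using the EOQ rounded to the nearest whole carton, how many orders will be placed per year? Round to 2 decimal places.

Q* = √(2·D·S / H) = √(2·83,990·220 / 38.3) = √964,898.2 ≈ 982.29 → Q = 982
N = D/Q = 83,990/982 ≈ 85.530 orders/yr

85.53 orders per year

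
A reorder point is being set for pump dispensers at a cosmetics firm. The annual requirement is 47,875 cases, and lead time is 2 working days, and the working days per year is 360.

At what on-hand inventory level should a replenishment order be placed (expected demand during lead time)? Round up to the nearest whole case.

Daily demand d = 47,875 / 360 = 132.986 cases/day
Demand during lead time = 132.986 × 2 = 265.97
Reorder point = 265.97 → round up

266 cases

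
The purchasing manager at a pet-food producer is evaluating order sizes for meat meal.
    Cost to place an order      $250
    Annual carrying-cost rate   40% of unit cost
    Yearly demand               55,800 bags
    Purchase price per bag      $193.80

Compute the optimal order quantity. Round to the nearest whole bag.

Carrying cost H = $193.8 × 40% = $77.5200/bag/yr
2DS/H = 2·55,800·250/77.52 = 359,907.12
EOQ = √359,907.12 ≈ 599.92

600 bags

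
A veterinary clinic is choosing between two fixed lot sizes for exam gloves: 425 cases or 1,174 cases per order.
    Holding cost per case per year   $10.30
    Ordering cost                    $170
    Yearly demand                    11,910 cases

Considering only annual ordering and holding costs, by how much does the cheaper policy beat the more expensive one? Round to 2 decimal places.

TC(Q) = (D/Q)S + (Q/2)H
TC(425) = (11,910/425)×170 + (425/2)×10.3 = $6,952.75
TC(1,174) = (11,910/1,174)×170 + (1,174/2)×10.3 = $7,770.72
Lots of 425 are cheaper by $817.97.

$817.97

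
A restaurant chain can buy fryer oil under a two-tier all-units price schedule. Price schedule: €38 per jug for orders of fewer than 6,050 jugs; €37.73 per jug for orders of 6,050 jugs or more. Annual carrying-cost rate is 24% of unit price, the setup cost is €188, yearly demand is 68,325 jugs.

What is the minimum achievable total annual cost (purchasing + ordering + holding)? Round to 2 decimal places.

€2,607,417.39

H₁ = 24%×€38 = €9.1200;  H₂ = 24%×€37.73 = €9.0552
EOQ₁ = √(2×68,325×188/9.1200) = 1,678.36  (< 6,050, feasible at tier 1)
EOQ₂ = √(2×68,325×188/9.0552) = 1,684.36  (< 6,050 → use Q = 6,050 at tier-2 price)
TC(tier 1 (EOQ₁), Q≈1,678.4) = €2,611,656.69
TC(tier 2, Q≈6,050.0) = €2,607,417.39
Minimum at tier 2: €2,607,417.39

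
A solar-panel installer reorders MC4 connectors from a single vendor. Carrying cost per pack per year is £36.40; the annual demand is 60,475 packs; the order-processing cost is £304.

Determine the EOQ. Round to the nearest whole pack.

Optimal lot size Q* = (2 × 60,475 × £304 / £36.4)^½ ≈ 1,005.05

1,005 packs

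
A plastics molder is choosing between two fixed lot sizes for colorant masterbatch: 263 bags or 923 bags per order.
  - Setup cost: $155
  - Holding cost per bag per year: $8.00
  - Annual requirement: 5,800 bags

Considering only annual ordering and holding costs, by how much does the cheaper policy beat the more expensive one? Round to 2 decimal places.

$195.75

Annual cost at Q: ordering D·S/Q plus holding Q·H/2.
TC(263) = (5,800/263)×155 + (263/2)×8 = $4,470.25
TC(923) = (5,800/923)×155 + (923/2)×8 = $4,666.00
|ΔTC| = |$4,470.25 − $4,666.00| = $195.75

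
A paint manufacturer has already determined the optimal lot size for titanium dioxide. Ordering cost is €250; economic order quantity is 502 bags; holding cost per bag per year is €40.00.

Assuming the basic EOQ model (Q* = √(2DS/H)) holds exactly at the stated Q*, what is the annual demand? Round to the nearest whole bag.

20,160 bags per year

From Q* = √(2DS/H) ⇒ Q*² = 2DS/H.
D = Q²H / (2S) = 502² × 40 / (2 × 250) = 20,160.32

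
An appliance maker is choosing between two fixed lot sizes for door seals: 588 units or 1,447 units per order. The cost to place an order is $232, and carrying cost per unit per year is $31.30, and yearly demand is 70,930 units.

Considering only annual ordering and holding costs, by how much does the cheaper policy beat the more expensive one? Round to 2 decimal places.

Annual cost at Q: ordering D·S/Q plus holding Q·H/2.
TC(588) = (70,930/588)×232 + (588/2)×31.3 = $37,188.19
TC(1,447) = (70,930/1,447)×232 + (1,447/2)×31.3 = $34,017.88
|ΔTC| = |$37,188.19 − $34,017.88| = $3,170.31

$3,170.31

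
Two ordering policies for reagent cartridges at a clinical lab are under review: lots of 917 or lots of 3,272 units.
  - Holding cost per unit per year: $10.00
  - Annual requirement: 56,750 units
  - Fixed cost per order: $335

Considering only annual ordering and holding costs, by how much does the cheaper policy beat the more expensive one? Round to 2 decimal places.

Annual cost at Q: ordering D·S/Q plus holding Q·H/2.
TC(917) = (56,750/917)×335 + (917/2)×10 = $25,317.01
TC(3,272) = (56,750/3,272)×335 + (3,272/2)×10 = $22,170.28
Cheaper: Q = 3,272.  Difference = $3,146.72

$3,146.72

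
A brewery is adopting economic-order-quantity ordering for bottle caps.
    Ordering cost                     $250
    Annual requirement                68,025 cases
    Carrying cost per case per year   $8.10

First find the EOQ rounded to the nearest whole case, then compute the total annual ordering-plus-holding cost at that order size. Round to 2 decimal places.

$16,598.23

EOQ = √(2DS/H) = √(2 × 68,025 × 250 / 8.1)
    = √(4,199,074.07) ≈ 2,049.16 → Q = 2,049 cases
Annual ordering cost = (D/Q)·S = (68,025/2,049) × 250 = $8,299.78
Annual holding cost  = (Q/2)·H = (2,049/2) × 8.1 = $8,298.45
Total = $8,299.78 + $8,298.45 = $16,598.23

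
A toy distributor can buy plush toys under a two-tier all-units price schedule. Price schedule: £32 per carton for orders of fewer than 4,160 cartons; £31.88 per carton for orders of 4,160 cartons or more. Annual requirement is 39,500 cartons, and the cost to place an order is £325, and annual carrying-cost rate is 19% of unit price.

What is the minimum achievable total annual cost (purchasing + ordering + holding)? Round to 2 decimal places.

H₁ = 19%×£32 = £6.0800;  H₂ = 19%×£31.88 = £6.0572
EOQ₁ = √(2×39,500×325/6.0800) = 2,054.96  (< 4,160, feasible at tier 1)
EOQ₂ = √(2×39,500×325/6.0572) = 2,058.82  (< 4,160 → use Q = 4,160 at tier-2 price)
TC(tier 1 (EOQ₁), Q≈2,055.0) = £1,276,494.16
TC(tier 2, Q≈4,160.0) = £1,274,944.91
Minimum at tier 2: £1,274,944.91

£1,274,944.91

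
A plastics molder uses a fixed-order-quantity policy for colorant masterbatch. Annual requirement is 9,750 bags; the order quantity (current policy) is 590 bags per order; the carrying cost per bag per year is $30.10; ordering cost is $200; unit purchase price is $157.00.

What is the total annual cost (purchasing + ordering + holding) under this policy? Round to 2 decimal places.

Orders/yr = 9,750/590 = 16.525; ordering cost = 16.525 × $200 = $3,305.08
Average inventory = 590/2 = 295; holding cost = 295 × $30.1 = $8,879.50
Purchase cost = D·C = 9,750 × 157 = $1,530,750.00
Total = $3,305.08 + $8,879.50 + $1,530,750.00 = $1,542,934.58

$1,542,934.58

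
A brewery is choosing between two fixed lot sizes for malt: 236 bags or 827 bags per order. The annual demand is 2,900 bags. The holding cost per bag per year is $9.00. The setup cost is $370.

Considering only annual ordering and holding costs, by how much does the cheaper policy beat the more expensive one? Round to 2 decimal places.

$589.65

TC(Q) = (D/Q)S + (Q/2)H
TC(236) = (2,900/236)×370 + (236/2)×9 = $5,608.61
TC(827) = (2,900/827)×370 + (827/2)×9 = $5,018.96
Cheaper: Q = 827.  Difference = $589.65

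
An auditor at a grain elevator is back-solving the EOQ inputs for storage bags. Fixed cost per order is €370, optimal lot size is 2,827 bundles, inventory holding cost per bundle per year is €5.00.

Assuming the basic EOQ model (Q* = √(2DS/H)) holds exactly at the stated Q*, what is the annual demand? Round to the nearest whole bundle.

54,000 bundles per year

EOQ relation: Q² = 2DS/H, so rearrange for the unknown.
D = Q²H / (2S) = 2,827² × 5 / (2 × 370) = 53,999.52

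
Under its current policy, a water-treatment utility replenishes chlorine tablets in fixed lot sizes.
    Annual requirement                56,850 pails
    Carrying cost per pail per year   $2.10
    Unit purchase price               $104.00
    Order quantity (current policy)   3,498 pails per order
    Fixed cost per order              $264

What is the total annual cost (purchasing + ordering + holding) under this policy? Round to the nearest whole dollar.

Ordering: D/Q × S = 56,850/3,498 × $264 = $4,290.57
Holding:  Q/2 × H = 3,498/2 × $2.1 = $3,672.90
Purchase cost = D·C = 56,850 × 104 = $5,912,400.00
Total = $4,290.57 + $3,672.90 + $5,912,400.00 = $5,920,363.47

$5,920,363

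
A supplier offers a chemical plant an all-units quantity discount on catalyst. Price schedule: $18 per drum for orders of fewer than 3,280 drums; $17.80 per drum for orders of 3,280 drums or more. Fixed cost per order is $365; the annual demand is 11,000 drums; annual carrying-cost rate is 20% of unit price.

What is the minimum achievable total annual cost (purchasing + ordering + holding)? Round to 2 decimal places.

$202,862.49

H₁ = 20%×$18 = $3.6000;  H₂ = 20%×$17.80 = $3.5600
EOQ₁ = √(2×11,000×365/3.6000) = 1,493.50  (< 3,280, feasible at tier 1)
EOQ₂ = √(2×11,000×365/3.5600) = 1,501.87  (< 3,280 → use Q = 3,280 at tier-2 price)
TC(tier 1 (EOQ₁), Q≈1,493.5) = $203,376.62
TC(tier 2, Q≈3,280.0) = $202,862.49
Minimum at tier 2: $202,862.49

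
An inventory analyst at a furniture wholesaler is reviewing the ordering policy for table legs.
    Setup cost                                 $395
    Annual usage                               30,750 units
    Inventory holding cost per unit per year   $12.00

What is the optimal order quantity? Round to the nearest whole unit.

EOQ = √(2DS/H) = √(2 × 30,750 × 395 / 12)
    = √(2,024,375.00) ≈ 1,422.81

1,423 units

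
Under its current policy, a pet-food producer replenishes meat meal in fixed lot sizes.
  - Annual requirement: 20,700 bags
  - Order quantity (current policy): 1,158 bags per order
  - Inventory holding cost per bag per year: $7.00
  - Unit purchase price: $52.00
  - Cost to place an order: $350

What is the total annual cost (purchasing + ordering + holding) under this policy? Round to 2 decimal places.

$1,086,709.48

Orders/yr = 20,700/1,158 = 17.876; ordering cost = 17.876 × $350 = $6,256.48
Average inventory = 1,158/2 = 579; holding cost = 579 × $7 = $4,053.00
Purchase cost = D·C = 20,700 × 52 = $1,076,400.00
Total = $6,256.48 + $4,053.00 + $1,076,400.00 = $1,086,709.48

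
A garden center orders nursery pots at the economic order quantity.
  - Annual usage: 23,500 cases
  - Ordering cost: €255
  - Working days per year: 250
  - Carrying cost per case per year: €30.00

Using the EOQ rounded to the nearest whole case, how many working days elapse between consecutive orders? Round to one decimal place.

Q* = √(2·D·S / H) = √(2·23,500·255 / 30) = √399,500.0 ≈ 632.06 → Q = 632 cases
Cycle time = (working days × Q)/D = (250 × 632) / 23,500 = 6.723 days

6.7 days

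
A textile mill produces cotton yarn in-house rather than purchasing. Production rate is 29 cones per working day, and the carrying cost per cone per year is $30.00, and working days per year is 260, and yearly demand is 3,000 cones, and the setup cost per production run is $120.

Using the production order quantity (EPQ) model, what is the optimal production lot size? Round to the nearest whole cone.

200 cones

Daily demand d = 3,000/260 = 11.538; p = 29; 1 − d/p = 0.60212
EPQ = √(2DS / (H(1 − d/p)))
    = √(2 × 3,000 × 120 / (30 × 0.60212)) ≈ 199.65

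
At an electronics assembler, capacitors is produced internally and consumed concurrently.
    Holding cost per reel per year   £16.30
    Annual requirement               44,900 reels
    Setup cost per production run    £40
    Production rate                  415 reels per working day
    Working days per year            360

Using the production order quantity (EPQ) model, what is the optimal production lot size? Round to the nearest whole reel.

561 reels

Daily demand d = 44,900/360 = 124.722; p = 415; 1 − d/p = 0.69946
EPQ = √(2DS / (H(1 − d/p)))
    = √(2 × 44,900 × 40 / (16.3 × 0.69946)) ≈ 561.30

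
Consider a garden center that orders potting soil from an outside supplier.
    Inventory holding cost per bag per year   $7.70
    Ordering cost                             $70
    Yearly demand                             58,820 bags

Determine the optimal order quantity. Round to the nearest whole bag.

EOQ = √(2DS/H) = √(2 × 58,820 × 70 / 7.7)
    = √(1,069,454.55) ≈ 1,034.14

1,034 bags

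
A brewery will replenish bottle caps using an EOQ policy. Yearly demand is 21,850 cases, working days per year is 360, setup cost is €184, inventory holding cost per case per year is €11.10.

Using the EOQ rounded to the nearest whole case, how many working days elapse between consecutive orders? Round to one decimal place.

14.0 days

2DS/H = 2·21,850·184/11.1 = 724,396.40
EOQ = √724,396.40 ≈ 851.11 → Q = 851 cases
Cycle time = (working days × Q)/D = (360 × 851) / 21,850 = 14.021 days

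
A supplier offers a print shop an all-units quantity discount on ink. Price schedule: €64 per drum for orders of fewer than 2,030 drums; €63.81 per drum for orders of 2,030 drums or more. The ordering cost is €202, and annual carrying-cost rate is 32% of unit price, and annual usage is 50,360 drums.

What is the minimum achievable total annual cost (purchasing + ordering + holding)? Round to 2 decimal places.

€3,239,208.28

H₁ = 32%×€64 = €20.4800;  H₂ = 32%×€63.81 = €20.4192
EOQ₁ = √(2×50,360×202/20.4800) = 996.71  (< 2,030, feasible at tier 1)
EOQ₂ = √(2×50,360×202/20.4192) = 998.19  (< 2,030 → use Q = 2,030 at tier-2 price)
TC(tier 1 (EOQ₁), Q≈996.7) = €3,243,452.61
TC(tier 2, Q≈2,030.0) = €3,239,208.28
Minimum at tier 2: €3,239,208.28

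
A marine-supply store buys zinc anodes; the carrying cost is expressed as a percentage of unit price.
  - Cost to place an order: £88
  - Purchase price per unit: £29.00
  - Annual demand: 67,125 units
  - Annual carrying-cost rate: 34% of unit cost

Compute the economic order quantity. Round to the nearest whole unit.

Carrying cost H = £29 × 34% = £9.8600/unit/yr
Optimal lot size Q* = (2 × 67,125 × £88 / £9.86)^½ ≈ 1,094.61

1,095 units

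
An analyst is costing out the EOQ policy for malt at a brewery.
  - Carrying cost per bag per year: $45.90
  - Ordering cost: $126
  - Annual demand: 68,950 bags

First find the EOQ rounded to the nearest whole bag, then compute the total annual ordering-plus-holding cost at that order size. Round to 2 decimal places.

$28,240.59

Q* = √(2·D·S / H) = √(2·68,950·126 / 45.9) = √378,549.0 ≈ 615.26 → Q = 615 bags
Annual ordering cost = (D/Q)·S = (68,950/615) × 126 = $14,126.34
Annual holding cost  = (Q/2)·H = (615/2) × 45.9 = $14,114.25
Total = $14,126.34 + $14,114.25 = $28,240.59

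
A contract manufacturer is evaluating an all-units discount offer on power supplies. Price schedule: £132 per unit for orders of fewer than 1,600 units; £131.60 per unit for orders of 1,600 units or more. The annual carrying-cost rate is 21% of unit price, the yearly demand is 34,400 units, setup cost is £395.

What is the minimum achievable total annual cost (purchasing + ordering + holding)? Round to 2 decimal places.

H₁ = 21%×£132 = £27.7200;  H₂ = 21%×£131.60 = £27.6360
EOQ₁ = √(2×34,400×395/27.7200) = 990.14  (< 1,600, feasible at tier 1)
EOQ₂ = √(2×34,400×395/27.6360) = 991.64  (< 1,600 → use Q = 1,600 at tier-2 price)
TC(tier 1 (EOQ₁), Q≈990.1) = £4,568,246.65
TC(tier 2, Q≈1,600.0) = £4,557,641.30
Minimum at tier 2: £4,557,641.30

£4,557,641.30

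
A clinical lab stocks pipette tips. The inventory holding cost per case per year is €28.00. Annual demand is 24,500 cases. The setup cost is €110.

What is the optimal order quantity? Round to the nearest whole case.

EOQ = √(2DS/H) = √(2 × 24,500 × 110 / 28)
    = √(192,500.00) ≈ 438.75

439 cases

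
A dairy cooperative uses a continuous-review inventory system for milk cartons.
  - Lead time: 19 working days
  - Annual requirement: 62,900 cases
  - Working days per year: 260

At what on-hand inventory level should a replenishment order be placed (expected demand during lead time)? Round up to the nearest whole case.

Daily demand d = 62,900 / 260 = 241.923 cases/day
Demand during lead time = 241.923 × 19 = 4,596.54
Reorder point = 4,596.54 → round up

4,597 cases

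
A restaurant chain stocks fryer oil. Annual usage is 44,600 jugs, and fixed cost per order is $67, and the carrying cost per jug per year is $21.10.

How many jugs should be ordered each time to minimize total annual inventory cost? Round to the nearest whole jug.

Q* = √(2·D·S / H) = √(2·44,600·67 / 21.1) = √283,241.7 ≈ 532.20

532 jugs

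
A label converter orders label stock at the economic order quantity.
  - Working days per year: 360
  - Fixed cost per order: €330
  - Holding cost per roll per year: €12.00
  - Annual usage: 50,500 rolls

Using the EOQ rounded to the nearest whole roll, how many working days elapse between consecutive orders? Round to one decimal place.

EOQ = √(2DS/H) = √(2 × 50,500 × 330 / 12)
    = √(2,777,500.00) ≈ 1,666.58 → Q = 1,667 rolls
T = Q/D × 360 days = 1,667/50,500 × 360 = 11.884 days

11.9 days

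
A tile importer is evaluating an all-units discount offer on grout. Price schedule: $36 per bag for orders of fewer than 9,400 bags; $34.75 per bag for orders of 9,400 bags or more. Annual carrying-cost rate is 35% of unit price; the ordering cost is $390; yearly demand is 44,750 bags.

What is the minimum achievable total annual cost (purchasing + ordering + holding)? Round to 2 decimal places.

H₁ = 35%×$36 = $12.6000;  H₂ = 35%×$34.75 = $12.1625
EOQ₁ = √(2×44,750×390/12.6000) = 1,664.40  (< 9,400, feasible at tier 1)
EOQ₂ = √(2×44,750×390/12.1625) = 1,694.07  (< 9,400 → use Q = 9,400 at tier-2 price)
TC(tier 1 (EOQ₁), Q≈1,664.4) = $1,631,971.48
TC(tier 2, Q≈9,400.0) = $1,614,082.90
Minimum at tier 2: $1,614,082.90

$1,614,082.90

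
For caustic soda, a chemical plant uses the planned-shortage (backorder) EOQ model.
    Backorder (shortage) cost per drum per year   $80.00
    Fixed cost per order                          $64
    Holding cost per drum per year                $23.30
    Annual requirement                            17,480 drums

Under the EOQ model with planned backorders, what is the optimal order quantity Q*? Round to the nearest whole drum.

352 drums

Basic EOQ = √(2·17,480·64/23.3) = 309.883
Backorder adjustment √((H+b)/b) = √((23.3+80)/80) = 1.1363
Q* = 309.883 × 1.1363 ≈ 352.13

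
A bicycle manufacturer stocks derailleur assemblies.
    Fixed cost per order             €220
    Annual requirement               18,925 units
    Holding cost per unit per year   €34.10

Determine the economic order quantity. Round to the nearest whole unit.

2DS/H = 2·18,925·220/34.1 = 244,193.55
EOQ = √244,193.55 ≈ 494.16

494 units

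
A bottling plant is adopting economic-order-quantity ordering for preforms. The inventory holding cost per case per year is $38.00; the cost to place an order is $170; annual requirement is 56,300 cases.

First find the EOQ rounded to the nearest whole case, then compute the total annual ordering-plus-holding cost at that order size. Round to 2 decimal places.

$26,970.28

Optimal lot size Q* = (2 × 56,300 × $170 / $38)^½ ≈ 709.74 → Q = 710 cases
Orders/yr = 56,300/710 = 79.296; ordering cost = 79.296 × $170 = $13,480.28
Average inventory = 710/2 = 355; holding cost = 355 × $38 = $13,490.00
Total = $13,480.28 + $13,490.00 = $26,970.28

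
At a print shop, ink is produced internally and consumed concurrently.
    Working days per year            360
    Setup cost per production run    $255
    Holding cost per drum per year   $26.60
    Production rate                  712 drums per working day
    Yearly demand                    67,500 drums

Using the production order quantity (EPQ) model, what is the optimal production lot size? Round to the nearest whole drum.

Daily demand d = 67,500/360 = 187.500; p = 712; 1 − d/p = 0.73666
EPQ = √(2DS / (H(1 − d/p)))
    = √(2 × 67,500 × 255 / (26.6 × 0.73666)) ≈ 1,325.45

1,325 drums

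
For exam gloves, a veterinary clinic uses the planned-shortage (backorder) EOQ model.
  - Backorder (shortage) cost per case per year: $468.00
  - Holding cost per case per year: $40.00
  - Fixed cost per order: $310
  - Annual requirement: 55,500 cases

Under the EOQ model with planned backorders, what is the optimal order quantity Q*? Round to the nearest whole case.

966 cases

Q* = √(2DS/H) · √((H + b)/b)
   = √(2 × 55,500 × 310 / 40) · √((40 + 468) / 468)
   = 927.497 × 1.0419 ≈ 966.32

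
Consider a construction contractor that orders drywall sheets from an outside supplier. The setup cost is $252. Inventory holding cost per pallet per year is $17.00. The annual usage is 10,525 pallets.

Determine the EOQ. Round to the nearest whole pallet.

EOQ = √(2DS/H) = √(2 × 10,525 × 252 / 17)
    = √(312,035.29) ≈ 558.60

559 pallets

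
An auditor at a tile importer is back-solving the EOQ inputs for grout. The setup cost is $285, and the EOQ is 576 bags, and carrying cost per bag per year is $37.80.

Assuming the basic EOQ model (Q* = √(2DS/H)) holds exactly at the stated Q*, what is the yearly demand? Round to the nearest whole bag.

Since Q* = (2DS/H)^½, squaring gives Q*²·H = 2DS.
D = Q²H / (2S) = 576² × 37.8 / (2 × 285) = 22,001.99

22,002 bags per year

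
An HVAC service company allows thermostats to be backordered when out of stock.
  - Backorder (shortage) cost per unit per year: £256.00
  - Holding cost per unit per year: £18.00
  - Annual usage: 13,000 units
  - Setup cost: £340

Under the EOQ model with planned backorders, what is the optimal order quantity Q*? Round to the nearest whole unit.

725 units

Q* = √(2DS/H) · √((H + b)/b)
   = √(2 × 13,000 × 340 / 18) · √((18 + 256) / 256)
   = 700.793 × 1.0346 ≈ 725.01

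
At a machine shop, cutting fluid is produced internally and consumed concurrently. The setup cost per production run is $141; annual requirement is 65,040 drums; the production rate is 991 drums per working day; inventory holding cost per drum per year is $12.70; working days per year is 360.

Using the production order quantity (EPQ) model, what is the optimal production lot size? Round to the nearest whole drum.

1,329 drums

d = 65,040/360 = 180.6667 drums/day;  effective holding cost H(1 − d/p) = 12.7·(1 − 180.6667/991) = 10.38470
Q* = √(2DS / H_eff) = √(2·65,040·141 / 10.38470) ≈ 1,328.98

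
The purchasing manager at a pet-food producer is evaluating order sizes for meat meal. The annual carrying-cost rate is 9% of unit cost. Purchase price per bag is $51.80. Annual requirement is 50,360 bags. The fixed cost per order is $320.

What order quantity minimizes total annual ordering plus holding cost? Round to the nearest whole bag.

2,629 bags

H = i·C = 0.09 × $51.8 = $4.6620 per bag-year
EOQ = √(2DS/H) = √(2 × 50,360 × 320 / 4.662)
    = √(6,913,427.71) ≈ 2,629.34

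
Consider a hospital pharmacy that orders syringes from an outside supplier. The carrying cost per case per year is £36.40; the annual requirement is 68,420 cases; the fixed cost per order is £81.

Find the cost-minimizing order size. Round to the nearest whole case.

2DS/H = 2·68,420·81/36.4 = 304,506.59
EOQ = √304,506.59 ≈ 551.82

552 cases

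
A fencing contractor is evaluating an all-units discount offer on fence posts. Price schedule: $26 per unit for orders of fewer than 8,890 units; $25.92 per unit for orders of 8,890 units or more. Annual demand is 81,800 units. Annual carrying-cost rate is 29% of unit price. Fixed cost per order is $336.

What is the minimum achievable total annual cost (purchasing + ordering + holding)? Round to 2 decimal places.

H₁ = 29%×$26 = $7.5400;  H₂ = 29%×$25.92 = $7.5168
EOQ₁ = √(2×81,800×336/7.5400) = 2,700.07  (< 8,890, feasible at tier 1)
EOQ₂ = √(2×81,800×336/7.5168) = 2,704.24  (< 8,890 → use Q = 8,890 at tier-2 price)
TC(tier 1 (EOQ₁), Q≈2,700.1) = $2,147,158.56
TC(tier 2, Q≈8,890.0) = $2,156,759.83
Minimum at tier 1 (EOQ₁): $2,147,158.56

$2,147,158.56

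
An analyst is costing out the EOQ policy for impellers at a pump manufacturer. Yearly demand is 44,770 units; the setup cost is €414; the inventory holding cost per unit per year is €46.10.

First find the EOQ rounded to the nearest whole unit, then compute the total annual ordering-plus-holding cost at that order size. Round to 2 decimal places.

€41,338.93

2DS/H = 2·44,770·414/46.1 = 804,111.93
EOQ = √804,111.93 ≈ 896.72 → Q = 897 units
Orders/yr = 44,770/897 = 49.911; ordering cost = 49.911 × €414 = €20,663.08
Average inventory = 897/2 = 448.5; holding cost = 448.5 × €46.1 = €20,675.85
Total = €20,663.08 + €20,675.85 = €41,338.93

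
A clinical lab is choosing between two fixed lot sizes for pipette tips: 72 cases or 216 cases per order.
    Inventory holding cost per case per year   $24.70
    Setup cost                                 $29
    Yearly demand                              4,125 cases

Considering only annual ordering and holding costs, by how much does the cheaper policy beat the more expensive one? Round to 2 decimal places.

$670.76

Annual cost at Q: ordering D·S/Q plus holding Q·H/2.
TC(72) = (4,125/72)×29 + (72/2)×24.7 = $2,550.66
TC(216) = (4,125/216)×29 + (216/2)×24.7 = $3,221.42
Lots of 72 are cheaper by $670.76.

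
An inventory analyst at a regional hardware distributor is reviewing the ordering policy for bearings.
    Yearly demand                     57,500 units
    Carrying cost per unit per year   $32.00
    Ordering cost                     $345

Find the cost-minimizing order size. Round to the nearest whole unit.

2DS/H = 2·57,500·345/32 = 1,239,843.75
EOQ = √1,239,843.75 ≈ 1,113.48

1,113 units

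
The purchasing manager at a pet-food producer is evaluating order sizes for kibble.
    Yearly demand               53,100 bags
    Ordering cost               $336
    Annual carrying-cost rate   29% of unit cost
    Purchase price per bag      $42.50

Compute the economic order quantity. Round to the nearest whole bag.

1,702 bags

H = i·C = 0.29 × $42.5 = $12.3250 per bag-year
Optimal lot size Q* = (2 × 53,100 × $336 / $12.325)^½ ≈ 1,701.53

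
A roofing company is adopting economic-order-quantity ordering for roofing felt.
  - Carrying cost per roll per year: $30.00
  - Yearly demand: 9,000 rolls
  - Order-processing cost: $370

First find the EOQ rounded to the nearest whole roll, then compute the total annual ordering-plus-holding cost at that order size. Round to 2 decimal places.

$14,135.06

Optimal lot size Q* = (2 × 9,000 × $370 / $30)^½ ≈ 471.17 → Q = 471 rolls
Annual ordering cost = (D/Q)·S = (9,000/471) × 370 = $7,070.06
Annual holding cost  = (Q/2)·H = (471/2) × 30 = $7,065.00
Total = $7,070.06 + $7,065.00 = $14,135.06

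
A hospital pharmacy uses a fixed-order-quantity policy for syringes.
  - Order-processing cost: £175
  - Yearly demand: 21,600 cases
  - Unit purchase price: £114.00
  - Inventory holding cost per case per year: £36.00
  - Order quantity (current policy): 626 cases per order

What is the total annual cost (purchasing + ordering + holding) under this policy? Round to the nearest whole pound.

Annual ordering cost = (D/Q)·S = (21,600/626) × 175 = £6,038.34
Annual holding cost  = (Q/2)·H = (626/2) × 36 = £11,268.00
Purchase cost = D·C = 21,600 × 114 = £2,462,400.00
Total = £6,038.34 + £11,268.00 + £2,462,400.00 = £2,479,706.34

£2,479,706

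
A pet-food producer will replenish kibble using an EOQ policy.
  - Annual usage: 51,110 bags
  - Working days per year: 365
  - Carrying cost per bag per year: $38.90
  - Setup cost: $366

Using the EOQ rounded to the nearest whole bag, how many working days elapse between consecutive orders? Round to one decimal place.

Optimal lot size Q* = (2 × 51,110 × $366 / $38.9)^½ ≈ 980.69 → Q = 981 bags
T = Q/D × 365 days = 981/51,110 × 365 = 7.006 days

7.0 days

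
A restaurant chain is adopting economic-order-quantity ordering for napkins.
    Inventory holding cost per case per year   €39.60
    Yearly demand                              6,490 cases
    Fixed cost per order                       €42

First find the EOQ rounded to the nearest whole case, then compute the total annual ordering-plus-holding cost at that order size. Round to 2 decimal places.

Q* = √(2·D·S / H) = √(2·6,490·42 / 39.6) = √13,766.7 ≈ 117.33 → Q = 117 cases
Ordering: D/Q × S = 6,490/117 × €42 = €2,329.74
Holding:  Q/2 × H = 117/2 × €39.6 = €2,316.60
Total = €2,329.74 + €2,316.60 = €4,646.34

€4,646.34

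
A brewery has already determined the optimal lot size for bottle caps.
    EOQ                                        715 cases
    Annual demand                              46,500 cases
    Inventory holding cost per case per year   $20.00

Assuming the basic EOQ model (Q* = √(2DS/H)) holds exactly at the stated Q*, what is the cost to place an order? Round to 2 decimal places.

EOQ relation: Q² = 2DS/H, so rearrange for the unknown.
S = Q²H / (2D) = 715² × 20 / (2 × 46,500) = 109.9409

$109.94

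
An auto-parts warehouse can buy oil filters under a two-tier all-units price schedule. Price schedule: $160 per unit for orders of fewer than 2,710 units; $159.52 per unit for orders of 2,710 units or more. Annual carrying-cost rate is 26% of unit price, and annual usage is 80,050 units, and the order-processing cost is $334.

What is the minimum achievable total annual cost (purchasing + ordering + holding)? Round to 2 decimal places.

$12,835,640.84

H₁ = 26%×$160 = $41.6000;  H₂ = 26%×$159.52 = $41.4752
EOQ₁ = √(2×80,050×334/41.6000) = 1,133.76  (< 2,710, feasible at tier 1)
EOQ₂ = √(2×80,050×334/41.4752) = 1,135.47  (< 2,710 → use Q = 2,710 at tier-2 price)
TC(tier 1 (EOQ₁), Q≈1,133.8) = $12,855,164.54
TC(tier 2, Q≈2,710.0) = $12,835,640.84
Minimum at tier 2: $12,835,640.84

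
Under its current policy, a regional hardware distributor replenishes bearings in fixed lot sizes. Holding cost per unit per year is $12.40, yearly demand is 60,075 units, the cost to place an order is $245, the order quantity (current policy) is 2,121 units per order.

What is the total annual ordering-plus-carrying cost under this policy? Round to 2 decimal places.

$20,089.56

Annual ordering cost = (D/Q)·S = (60,075/2,121) × 245 = $6,939.36
Annual holding cost  = (Q/2)·H = (2,121/2) × 12.4 = $13,150.20
Total = $6,939.36 + $13,150.20 = $20,089.56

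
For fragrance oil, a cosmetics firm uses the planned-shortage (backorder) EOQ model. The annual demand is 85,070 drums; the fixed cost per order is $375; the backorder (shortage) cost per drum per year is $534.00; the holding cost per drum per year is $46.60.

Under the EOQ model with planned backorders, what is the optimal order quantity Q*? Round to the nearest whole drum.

Q* = √(2DS/H) · √((H + b)/b)
   = √(2 × 85,070 × 375 / 46.6) · √((46.6 + 534) / 534)
   = 1,170.108 × 1.0427 ≈ 1,220.10

1,220 drums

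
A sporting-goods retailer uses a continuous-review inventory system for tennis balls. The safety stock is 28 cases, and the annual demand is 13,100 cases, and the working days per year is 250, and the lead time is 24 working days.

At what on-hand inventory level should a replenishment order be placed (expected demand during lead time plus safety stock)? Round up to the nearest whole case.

Daily demand d = 13,100 / 250 = 52.400 cases/day
Demand during lead time = 52.400 × 24 = 1,257.60
Reorder point = 1,257.60 + 28 = 1,285.60 → round up

1,286 cases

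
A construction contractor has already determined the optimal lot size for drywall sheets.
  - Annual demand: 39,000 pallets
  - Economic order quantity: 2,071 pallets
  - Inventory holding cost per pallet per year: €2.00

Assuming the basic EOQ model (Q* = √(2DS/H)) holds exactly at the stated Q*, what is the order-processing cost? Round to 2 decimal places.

€109.98

From Q* = √(2DS/H) ⇒ Q*² = 2DS/H.
S = Q²H / (2D) = 2,071² × 2 / (2 × 39,000) = 109.9754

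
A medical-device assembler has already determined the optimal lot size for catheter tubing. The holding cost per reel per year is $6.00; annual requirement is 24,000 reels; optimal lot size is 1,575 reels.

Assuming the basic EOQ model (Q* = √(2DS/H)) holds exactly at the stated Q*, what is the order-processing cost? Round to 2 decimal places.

EOQ relation: Q² = 2DS/H, so rearrange for the unknown.
S = Q²H / (2D) = 1,575² × 6 / (2 × 24,000) = 310.0781

$310.08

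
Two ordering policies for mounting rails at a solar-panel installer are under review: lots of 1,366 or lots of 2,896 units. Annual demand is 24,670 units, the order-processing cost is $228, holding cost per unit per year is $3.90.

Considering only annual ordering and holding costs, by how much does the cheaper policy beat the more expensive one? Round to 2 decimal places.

$808.06

Annual cost at Q: ordering D·S/Q plus holding Q·H/2.
TC(1,366) = (24,670/1,366)×228 + (1,366/2)×3.9 = $6,781.39
TC(2,896) = (24,670/2,896)×228 + (2,896/2)×3.9 = $7,589.45
Cheaper: Q = 1,366.  Difference = $808.06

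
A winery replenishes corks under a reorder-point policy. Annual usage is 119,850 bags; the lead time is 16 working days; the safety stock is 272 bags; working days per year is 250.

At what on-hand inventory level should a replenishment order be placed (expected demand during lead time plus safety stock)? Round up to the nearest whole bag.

Daily demand d = 119,850 / 250 = 479.400 bags/day
Demand during lead time = 479.400 × 16 = 7,670.40
Reorder point = 7,670.40 + 272 = 7,942.40 → round up

7,943 bags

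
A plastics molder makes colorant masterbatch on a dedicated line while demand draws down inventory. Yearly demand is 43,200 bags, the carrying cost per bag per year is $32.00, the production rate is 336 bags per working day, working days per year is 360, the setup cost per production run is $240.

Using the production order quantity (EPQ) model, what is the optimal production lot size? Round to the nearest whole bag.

d = 43,200/360 = 120.0000 bags/day;  effective holding cost H(1 − d/p) = 32·(1 − 120.0000/336) = 20.57143
Q* = √(2DS / H_eff) = √(2·43,200·240 / 20.57143) ≈ 1,003.99

1,004 bags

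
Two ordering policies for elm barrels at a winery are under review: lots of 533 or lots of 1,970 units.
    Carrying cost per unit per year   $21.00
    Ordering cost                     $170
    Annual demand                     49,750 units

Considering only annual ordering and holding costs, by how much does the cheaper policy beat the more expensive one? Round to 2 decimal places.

For each Q, cost = (D/Q)·S + (Q/2)·H.
TC(533) = (49,750/533)×170 + (533/2)×21 = $21,464.23
TC(1,970) = (49,750/1,970)×170 + (1,970/2)×21 = $24,978.15
|ΔTC| = |$21,464.23 − $24,978.15| = $3,513.92

$3,513.92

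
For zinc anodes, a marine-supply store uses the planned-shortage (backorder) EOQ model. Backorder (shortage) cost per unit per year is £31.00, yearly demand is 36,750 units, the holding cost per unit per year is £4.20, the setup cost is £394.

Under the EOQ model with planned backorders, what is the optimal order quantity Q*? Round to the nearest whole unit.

2,798 units

Basic EOQ = √(2·36,750·394/4.2) = 2,625.833
Backorder adjustment √((H+b)/b) = √((4.2+31)/31) = 1.0656
Q* = 2,625.833 × 1.0656 ≈ 2,798.06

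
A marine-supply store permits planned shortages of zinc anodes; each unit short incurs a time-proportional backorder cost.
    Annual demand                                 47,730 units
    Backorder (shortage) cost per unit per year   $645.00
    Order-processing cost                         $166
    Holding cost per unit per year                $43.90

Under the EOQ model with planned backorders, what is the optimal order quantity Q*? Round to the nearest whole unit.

Q* = √(2DS/H) · √((H + b)/b)
   = √(2 × 47,730 × 166 / 43.9) · √((43.9 + 645) / 645)
   = 600.804 × 1.0335 ≈ 620.91

621 units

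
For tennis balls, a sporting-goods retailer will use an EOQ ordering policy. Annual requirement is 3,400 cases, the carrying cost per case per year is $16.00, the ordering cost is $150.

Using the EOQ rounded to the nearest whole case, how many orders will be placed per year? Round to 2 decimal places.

EOQ = √(2DS/H) = √(2 × 3,400 × 150 / 16)
    = √(63,750.00) ≈ 252.49 → Q = 252
Orders per year = D/Q = 3,400 / 252 = 13.492

13.49 orders per year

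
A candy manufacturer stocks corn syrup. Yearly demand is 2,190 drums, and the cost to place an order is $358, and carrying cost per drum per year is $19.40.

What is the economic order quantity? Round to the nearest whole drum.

284 drums

Optimal lot size Q* = (2 × 2,190 × $358 / $19.4)^½ ≈ 284.30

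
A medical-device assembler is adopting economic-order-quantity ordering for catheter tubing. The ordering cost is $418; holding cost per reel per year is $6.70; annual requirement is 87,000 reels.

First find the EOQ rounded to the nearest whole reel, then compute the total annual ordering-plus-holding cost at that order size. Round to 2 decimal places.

$22,074.97

2DS/H = 2·87,000·418/6.7 = 10,855,522.39
EOQ = √10,855,522.39 ≈ 3,294.77 → Q = 3,295 reels
Orders/yr = 87,000/3,295 = 26.404; ordering cost = 26.404 × $418 = $11,036.72
Average inventory = 3,295/2 = 1647.5; holding cost = 1647.5 × $6.7 = $11,038.25
Total = $11,036.72 + $11,038.25 = $22,074.97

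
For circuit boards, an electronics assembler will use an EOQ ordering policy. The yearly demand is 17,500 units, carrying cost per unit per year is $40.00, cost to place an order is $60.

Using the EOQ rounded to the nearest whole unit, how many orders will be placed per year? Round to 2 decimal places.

Q* = √(2·D·S / H) = √(2·17,500·60 / 40) = √52,500.0 ≈ 229.13 → Q = 229
Orders per year = D/Q = 17,500 / 229 = 76.419

76.42 orders per year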